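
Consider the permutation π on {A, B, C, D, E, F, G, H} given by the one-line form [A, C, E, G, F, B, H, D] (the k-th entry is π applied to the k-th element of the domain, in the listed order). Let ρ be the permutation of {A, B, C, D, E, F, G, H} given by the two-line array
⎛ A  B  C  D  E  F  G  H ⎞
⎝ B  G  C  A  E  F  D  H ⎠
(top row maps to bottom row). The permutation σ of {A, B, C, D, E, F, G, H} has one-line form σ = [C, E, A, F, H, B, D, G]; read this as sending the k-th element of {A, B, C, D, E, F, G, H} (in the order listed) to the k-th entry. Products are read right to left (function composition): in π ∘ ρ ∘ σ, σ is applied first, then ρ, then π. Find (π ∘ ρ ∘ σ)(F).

(π ∘ ρ ∘ σ)(F) = π(ρ(σ(F))). σ(F) = B, then ρ(B) = G, then π(G) = H, so the result is H.

H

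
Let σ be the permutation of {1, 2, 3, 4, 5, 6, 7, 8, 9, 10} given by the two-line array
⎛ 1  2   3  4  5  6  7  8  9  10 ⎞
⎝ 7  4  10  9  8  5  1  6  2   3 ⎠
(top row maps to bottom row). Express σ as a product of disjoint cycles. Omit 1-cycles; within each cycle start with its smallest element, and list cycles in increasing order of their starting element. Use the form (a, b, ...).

(1, 7)(2, 4, 9)(3, 10)(5, 8, 6)

From 1: 1 → 7 → 1, closing the cycle (1, 7).
Repeating from the next unused element and collecting all non-trivial cycles gives (1, 7)(2, 4, 9)(3, 10)(5, 8, 6).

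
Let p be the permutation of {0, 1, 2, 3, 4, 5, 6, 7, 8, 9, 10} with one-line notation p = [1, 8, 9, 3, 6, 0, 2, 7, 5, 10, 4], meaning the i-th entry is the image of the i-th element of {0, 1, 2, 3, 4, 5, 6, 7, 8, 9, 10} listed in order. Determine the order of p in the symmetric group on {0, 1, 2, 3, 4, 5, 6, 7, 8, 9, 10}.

Decomposing into disjoint cycles gives cycle lengths 5, 4, 1, 1.
The order is lcm(5, 4) = 20.

20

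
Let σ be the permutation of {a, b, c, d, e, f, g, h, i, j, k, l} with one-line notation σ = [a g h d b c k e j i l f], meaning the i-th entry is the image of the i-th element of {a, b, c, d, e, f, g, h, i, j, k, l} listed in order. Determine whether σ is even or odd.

In disjoint-cycle form the cycle lengths are 8, 2, 1, 1.
A cycle is odd iff its length is even; σ has 2 even-length cycles, so sgn(σ) = (−1)^2 and σ is even.

even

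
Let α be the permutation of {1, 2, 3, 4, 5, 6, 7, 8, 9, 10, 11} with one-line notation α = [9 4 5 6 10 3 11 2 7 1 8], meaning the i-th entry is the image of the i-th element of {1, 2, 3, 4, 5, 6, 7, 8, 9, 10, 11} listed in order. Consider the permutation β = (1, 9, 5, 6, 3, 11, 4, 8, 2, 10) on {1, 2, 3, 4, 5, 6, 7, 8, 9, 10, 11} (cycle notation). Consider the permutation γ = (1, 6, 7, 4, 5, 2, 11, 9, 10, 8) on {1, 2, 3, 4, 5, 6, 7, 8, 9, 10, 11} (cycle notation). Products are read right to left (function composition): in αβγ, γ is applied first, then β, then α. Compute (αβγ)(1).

(αβγ)(1) = α(β(γ(1))). γ(1) = 6, then β(6) = 3, then α(3) = 5, so the result is 5.

5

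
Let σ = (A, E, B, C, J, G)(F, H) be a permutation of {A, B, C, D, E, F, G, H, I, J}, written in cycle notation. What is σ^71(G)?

G lies in the 6-cycle (A, E, B, C, J, G).
Powers repeat with period 6 on this cycle, and 71 mod 6 = 5, so σ^71(G) = σ^5(G).
Stepping 5 places around the cycle: G → A → E → B → C → J.

J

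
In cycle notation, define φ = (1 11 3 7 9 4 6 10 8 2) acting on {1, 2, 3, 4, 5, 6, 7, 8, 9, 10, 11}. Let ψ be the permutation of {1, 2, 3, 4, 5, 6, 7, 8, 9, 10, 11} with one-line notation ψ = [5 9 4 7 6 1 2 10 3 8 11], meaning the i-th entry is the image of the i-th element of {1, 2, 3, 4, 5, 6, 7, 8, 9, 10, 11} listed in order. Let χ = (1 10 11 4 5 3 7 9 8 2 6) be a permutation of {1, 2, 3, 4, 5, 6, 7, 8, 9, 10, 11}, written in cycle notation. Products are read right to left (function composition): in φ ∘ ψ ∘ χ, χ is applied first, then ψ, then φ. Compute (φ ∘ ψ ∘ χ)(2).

Apply the permutations in order: χ(2) = 6, then ψ(6) = 1, then φ(1) = 11. So (φ ∘ ψ ∘ χ)(2) = 11.

11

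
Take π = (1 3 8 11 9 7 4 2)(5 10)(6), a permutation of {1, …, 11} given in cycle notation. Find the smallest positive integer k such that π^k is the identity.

8

The disjoint cycles have lengths 8, 2, 1.
Since disjoint cycles commute, ord(π) = lcm(8, 2) = 8.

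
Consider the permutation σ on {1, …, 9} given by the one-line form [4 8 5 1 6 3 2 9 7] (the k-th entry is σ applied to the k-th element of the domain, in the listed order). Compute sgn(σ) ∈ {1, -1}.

1

In disjoint-cycle form the cycle lengths are 4, 3, 2.
A cycle of length ℓ contributes ℓ−1 transpositions, so σ is a product of 3 + 2 + 1 = 6 transpositions — even.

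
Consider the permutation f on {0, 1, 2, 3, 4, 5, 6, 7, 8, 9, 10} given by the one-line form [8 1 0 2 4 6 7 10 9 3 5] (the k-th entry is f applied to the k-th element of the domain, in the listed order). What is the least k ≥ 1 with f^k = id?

20

The disjoint-cycle form of f has cycle lengths 5, 4, 1, 1.
The order of f is the least common multiple of its cycle lengths: lcm(5, 4) = 20.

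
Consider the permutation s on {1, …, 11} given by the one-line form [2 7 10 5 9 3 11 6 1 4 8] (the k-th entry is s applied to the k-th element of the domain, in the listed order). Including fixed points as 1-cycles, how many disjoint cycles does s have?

The cycle decomposition is (1 2 7 11 8 6 3 10 4 5 9), which has 1 cycle (counting 1-cycles).

1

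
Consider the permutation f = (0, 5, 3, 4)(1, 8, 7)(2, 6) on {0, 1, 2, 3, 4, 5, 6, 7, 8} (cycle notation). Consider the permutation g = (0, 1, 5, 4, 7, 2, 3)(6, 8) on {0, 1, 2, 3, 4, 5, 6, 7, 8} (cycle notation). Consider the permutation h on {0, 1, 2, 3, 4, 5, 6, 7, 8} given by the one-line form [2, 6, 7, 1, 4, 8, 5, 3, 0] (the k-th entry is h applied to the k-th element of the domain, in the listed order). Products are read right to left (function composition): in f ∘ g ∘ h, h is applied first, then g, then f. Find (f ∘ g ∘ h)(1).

Chase 1: h(1) = 6; g(6) = 8; f(8) = 7. Hence (f ∘ g ∘ h)(1) = 7.

7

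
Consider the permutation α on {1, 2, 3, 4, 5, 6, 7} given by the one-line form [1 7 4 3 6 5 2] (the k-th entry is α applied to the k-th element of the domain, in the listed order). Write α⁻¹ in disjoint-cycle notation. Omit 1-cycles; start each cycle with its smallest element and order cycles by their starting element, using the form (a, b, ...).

First write α in disjoint cycles: (2, 7)(3, 4)(5, 6).
The inverse reverses every cycle; in canonical form, α⁻¹ = (2, 7)(3, 4)(5, 6).

(2, 7)(3, 4)(5, 6)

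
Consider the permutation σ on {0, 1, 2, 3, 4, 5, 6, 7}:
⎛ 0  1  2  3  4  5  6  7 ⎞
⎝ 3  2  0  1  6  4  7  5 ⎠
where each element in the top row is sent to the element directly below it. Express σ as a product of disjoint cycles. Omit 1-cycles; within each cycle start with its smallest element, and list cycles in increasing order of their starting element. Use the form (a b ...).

From 0: 0 → 3 → 1 → 2 → 0, closing the cycle (0 3 1 2).
Continuing from each remaining unvisited element yields (0 3 1 2)(4 6 7 5).

(0 3 1 2)(4 6 7 5)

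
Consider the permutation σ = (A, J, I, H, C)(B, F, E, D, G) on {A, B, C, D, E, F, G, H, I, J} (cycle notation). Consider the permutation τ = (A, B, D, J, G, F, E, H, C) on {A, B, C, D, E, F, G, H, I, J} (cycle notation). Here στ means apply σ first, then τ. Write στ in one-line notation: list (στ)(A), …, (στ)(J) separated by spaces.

G E B F J H D A C I

(στ)(x) = τ(σ(x)). Computing each image: τ(σ(A)) = τ(J) = G, τ(σ(B)) = τ(F) = E, τ(σ(C)) = τ(A) = B, τ(σ(D)) = τ(G) = F, τ(σ(E)) = τ(D) = J, τ(σ(F)) = τ(E) = H, τ(σ(G)) = τ(B) = D, τ(σ(H)) = τ(C) = A, τ(σ(I)) = τ(H) = C, τ(σ(J)) = τ(I) = I.
Hence στ = [G E B F J H D A C I].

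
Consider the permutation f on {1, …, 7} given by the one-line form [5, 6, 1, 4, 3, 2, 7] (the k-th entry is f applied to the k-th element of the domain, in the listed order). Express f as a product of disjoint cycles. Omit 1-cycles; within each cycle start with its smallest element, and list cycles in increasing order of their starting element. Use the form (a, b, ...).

Iterating f from 1 gives 1 → 5 → 3 → 1; that is the 3-cycle (1, 5, 3).
Continuing from each remaining unvisited element yields (1, 5, 3)(2, 6).

(1, 5, 3)(2, 6)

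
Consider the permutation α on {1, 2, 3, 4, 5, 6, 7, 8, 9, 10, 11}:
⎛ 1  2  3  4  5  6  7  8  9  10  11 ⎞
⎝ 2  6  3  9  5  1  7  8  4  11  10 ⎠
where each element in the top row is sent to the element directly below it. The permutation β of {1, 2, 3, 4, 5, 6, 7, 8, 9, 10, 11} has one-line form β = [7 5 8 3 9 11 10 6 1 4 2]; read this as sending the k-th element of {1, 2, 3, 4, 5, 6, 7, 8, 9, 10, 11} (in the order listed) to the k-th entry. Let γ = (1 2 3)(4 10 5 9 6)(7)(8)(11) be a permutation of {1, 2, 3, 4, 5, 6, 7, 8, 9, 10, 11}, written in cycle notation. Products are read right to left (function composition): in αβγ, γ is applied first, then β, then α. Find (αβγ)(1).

Apply the permutations in order: γ(1) = 2, then β(2) = 5, then α(5) = 5. So (αβγ)(1) = 5.

5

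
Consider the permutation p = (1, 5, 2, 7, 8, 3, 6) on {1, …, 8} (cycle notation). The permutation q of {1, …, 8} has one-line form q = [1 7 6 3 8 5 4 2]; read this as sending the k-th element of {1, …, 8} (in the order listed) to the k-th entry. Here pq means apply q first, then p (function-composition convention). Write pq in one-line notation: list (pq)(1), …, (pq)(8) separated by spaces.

5 8 1 6 3 2 4 7

Chase each element through q then p: 1 → 1 → 5; 2 → 7 → 8; 3 → 6 → 1; 4 → 3 → 6; 5 → 8 → 3; 6 → 5 → 2; 7 → 4 → 4; 8 → 2 → 7.
Collecting the images, pq = [5 8 1 6 3 2 4 7].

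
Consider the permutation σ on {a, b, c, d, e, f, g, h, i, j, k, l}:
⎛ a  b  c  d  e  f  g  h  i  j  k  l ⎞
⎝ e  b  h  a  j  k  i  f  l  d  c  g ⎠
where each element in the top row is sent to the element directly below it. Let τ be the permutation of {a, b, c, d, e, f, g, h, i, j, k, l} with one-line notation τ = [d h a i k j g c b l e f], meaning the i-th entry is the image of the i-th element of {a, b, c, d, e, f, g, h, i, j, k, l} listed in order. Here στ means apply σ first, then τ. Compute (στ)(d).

σ(d) = a, then τ(a) = d; composing gives (στ)(d) = d.

d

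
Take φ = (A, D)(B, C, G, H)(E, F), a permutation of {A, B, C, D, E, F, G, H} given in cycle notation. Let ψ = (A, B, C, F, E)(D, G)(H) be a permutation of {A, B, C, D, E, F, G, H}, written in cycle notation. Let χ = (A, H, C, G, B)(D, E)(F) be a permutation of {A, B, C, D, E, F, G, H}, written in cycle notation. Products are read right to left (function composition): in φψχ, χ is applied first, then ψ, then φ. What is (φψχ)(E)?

H

(φψχ)(E) = φ(ψ(χ(E))). χ(E) = D, then ψ(D) = G, then φ(G) = H, so the result is H.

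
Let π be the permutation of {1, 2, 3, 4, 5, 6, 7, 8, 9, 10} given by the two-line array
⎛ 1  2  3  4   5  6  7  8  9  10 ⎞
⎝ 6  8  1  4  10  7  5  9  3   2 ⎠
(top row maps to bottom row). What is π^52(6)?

3

Tracing 6 → 7 → … returns to 6 after 9 steps, so 6 lies in a 9-cycle (1 6 7 5 10 2 8 9 3).
Powers repeat with period 9 on this cycle, and 52 mod 9 = 7, so π^52(6) = π^7(6).
Advancing 7 steps from 6: 6 → 7 → 5 → 10 → 2 → 8 → 9 → 3.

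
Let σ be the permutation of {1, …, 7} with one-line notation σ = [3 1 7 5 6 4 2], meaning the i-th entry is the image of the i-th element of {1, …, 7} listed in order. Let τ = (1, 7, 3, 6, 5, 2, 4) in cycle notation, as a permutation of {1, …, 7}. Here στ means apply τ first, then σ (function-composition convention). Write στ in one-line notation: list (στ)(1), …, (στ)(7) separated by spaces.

2 5 4 3 1 6 7

(στ)(x) = σ(τ(x)). Computing each image: σ(τ(1)) = σ(7) = 2, σ(τ(2)) = σ(4) = 5, σ(τ(3)) = σ(6) = 4, σ(τ(4)) = σ(1) = 3, σ(τ(5)) = σ(2) = 1, σ(τ(6)) = σ(5) = 6, σ(τ(7)) = σ(3) = 7.
Hence στ = [2 5 4 3 1 6 7].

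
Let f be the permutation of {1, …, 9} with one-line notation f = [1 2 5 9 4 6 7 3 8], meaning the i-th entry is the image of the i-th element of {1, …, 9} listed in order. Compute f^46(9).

8

Tracing 9 → 8 → … returns to 9 after 5 steps, so 9 lies in a 5-cycle (3, 5, 4, 9, 8).
On a 5-cycle, f^5 is the identity, so f^46 = f^1 there (46 ≡ 1 mod 5).
Advancing 1 step from 9: 9 → 8.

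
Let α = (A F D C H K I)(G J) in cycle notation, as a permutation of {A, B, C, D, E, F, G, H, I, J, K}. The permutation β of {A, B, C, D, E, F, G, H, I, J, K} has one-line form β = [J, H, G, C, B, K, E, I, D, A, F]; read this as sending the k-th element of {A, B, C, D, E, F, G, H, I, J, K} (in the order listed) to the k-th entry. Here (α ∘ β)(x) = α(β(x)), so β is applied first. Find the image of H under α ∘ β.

First apply β: β(H) = I, then α(I) = A. Thus (α ∘ β)(H) = A.

A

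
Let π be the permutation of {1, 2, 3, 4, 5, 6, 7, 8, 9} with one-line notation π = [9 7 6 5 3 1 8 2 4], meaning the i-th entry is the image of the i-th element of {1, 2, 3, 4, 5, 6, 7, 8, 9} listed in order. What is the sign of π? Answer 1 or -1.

-1

In disjoint-cycle form the cycle lengths are 6, 3.
A cycle is odd iff its length is even; π has 1 even-length cycle, so sgn(π) = (−1)^1 and π is odd.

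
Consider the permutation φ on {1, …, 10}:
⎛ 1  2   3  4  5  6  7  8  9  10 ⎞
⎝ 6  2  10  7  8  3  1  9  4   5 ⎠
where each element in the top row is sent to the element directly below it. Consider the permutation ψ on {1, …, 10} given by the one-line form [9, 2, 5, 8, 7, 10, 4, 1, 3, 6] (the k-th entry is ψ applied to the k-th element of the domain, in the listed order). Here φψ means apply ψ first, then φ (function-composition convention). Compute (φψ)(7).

7

ψ(7) = 4, then φ(4) = 7; composing gives (φψ)(7) = 7.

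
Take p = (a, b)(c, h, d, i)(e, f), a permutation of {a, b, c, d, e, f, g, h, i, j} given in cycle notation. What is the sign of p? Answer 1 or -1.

The cycle lengths are 4, 2, 2, 1, 1.
A cycle of length ℓ contributes ℓ−1 transpositions, so p is a product of 3 + 1 + 1 = 5 transpositions — odd.

-1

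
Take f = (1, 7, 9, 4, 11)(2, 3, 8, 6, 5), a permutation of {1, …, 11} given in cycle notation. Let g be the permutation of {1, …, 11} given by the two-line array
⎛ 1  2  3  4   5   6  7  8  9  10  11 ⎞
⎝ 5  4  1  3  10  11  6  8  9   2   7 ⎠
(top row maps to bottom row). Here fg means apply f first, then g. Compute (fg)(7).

9

f(7) = 9, then g(9) = 9; composing gives (fg)(7) = 9.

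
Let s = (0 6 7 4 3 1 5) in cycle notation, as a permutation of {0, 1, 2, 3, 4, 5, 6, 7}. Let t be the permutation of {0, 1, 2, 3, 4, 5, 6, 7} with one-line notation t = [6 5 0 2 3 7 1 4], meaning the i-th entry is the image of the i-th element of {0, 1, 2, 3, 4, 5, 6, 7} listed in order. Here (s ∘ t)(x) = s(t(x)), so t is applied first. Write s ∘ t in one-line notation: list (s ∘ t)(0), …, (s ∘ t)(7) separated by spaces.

(s ∘ t)(x) = s(t(x)). Computing each image: s(t(0)) = s(6) = 7, s(t(1)) = s(5) = 0, s(t(2)) = s(0) = 6, s(t(3)) = s(2) = 2, s(t(4)) = s(3) = 1, s(t(5)) = s(7) = 4, s(t(6)) = s(1) = 5, s(t(7)) = s(4) = 3.
Hence s ∘ t = [7 0 6 2 1 4 5 3].

7 0 6 2 1 4 5 3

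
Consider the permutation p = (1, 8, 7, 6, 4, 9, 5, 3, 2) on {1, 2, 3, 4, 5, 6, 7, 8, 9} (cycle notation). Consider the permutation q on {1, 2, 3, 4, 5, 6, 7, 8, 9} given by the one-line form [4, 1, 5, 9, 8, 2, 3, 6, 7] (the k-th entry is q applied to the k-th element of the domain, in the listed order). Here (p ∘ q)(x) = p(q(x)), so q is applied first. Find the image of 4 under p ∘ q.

5

First apply q: q(4) = 9, then p(9) = 5. Thus (p ∘ q)(4) = 5.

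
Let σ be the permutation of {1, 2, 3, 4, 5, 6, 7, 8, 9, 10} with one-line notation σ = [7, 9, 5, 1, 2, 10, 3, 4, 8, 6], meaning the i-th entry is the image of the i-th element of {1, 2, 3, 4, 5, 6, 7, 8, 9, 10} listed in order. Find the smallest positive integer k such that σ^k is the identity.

The disjoint-cycle form of σ has cycle lengths 8, 2.
Since disjoint cycles commute, ord(σ) = lcm(8, 2) = 8.

8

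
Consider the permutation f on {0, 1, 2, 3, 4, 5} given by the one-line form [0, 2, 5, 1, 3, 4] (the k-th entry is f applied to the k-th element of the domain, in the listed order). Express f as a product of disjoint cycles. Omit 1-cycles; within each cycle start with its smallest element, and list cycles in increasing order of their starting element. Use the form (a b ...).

(1 2 5 4 3)

Start at 1 and follow images: 1 → 2 → 5 → 4 → 3 → 1, giving the cycle (1 2 5 4 3).
Continuing from each remaining unvisited element yields (1 2 5 4 3).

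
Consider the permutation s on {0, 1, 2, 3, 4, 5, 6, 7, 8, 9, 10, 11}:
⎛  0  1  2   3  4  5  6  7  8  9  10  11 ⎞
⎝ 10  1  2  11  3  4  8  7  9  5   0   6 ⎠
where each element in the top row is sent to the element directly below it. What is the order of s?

Writing s as disjoint cycles, the cycle lengths are 7, 2, 1, 1, 1.
The order of s is the least common multiple of its cycle lengths: lcm(7, 2) = 14.

14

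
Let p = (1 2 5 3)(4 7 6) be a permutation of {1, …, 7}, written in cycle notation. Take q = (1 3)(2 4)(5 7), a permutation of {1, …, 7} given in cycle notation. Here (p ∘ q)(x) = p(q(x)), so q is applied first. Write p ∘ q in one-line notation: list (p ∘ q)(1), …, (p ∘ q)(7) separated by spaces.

(p ∘ q)(x) = p(q(x)). Computing each image: p(q(1)) = p(3) = 1, p(q(2)) = p(4) = 7, p(q(3)) = p(1) = 2, p(q(4)) = p(2) = 5, p(q(5)) = p(7) = 6, p(q(6)) = p(6) = 4, p(q(7)) = p(5) = 3.
Hence p ∘ q = [1 7 2 5 6 4 3].

1 7 2 5 6 4 3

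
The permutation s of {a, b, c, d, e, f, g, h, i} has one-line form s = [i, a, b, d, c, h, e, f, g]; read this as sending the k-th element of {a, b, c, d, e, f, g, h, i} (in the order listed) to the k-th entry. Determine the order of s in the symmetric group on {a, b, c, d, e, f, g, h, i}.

The disjoint-cycle form of s has cycle lengths 6, 2, 1.
The order is lcm(6, 2) = 6.

6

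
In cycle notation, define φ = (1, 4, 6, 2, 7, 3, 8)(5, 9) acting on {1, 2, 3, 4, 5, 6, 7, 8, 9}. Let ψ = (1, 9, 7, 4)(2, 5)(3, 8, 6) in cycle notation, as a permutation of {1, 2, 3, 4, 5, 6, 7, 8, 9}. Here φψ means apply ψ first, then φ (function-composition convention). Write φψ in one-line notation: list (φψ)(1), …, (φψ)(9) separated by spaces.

Chase each element through ψ then φ: 1 → 9 → 5; 2 → 5 → 9; 3 → 8 → 1; 4 → 1 → 4; 5 → 2 → 7; 6 → 3 → 8; 7 → 4 → 6; 8 → 6 → 2; 9 → 7 → 3.
Collecting the images, φψ = [5 9 1 4 7 8 6 2 3].

5 9 1 4 7 8 6 2 3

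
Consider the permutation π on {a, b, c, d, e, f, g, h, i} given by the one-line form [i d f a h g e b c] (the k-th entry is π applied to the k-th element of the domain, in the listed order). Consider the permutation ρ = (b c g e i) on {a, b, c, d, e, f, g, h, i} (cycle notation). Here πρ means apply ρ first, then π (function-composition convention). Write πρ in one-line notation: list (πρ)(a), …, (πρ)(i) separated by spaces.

i f e a c g h b d

(πρ)(x) = π(ρ(x)). Computing each image: π(ρ(a)) = π(a) = i, π(ρ(b)) = π(c) = f, π(ρ(c)) = π(g) = e, π(ρ(d)) = π(d) = a, π(ρ(e)) = π(i) = c, π(ρ(f)) = π(f) = g, π(ρ(g)) = π(e) = h, π(ρ(h)) = π(h) = b, π(ρ(i)) = π(b) = d.
Hence πρ = [i f e a c g h b d].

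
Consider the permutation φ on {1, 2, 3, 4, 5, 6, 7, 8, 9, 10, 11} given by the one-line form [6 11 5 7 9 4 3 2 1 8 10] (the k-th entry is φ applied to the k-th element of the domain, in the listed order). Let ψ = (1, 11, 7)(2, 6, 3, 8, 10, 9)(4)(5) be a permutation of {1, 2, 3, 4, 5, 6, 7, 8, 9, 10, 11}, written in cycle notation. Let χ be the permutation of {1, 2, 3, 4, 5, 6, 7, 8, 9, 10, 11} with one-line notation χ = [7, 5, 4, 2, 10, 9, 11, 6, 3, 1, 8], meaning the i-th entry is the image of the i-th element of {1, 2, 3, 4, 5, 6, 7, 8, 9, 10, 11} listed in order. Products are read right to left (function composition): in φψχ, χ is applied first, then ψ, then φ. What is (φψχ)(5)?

1

Chase 5: χ(5) = 10; ψ(10) = 9; φ(9) = 1. Hence (φψχ)(5) = 1.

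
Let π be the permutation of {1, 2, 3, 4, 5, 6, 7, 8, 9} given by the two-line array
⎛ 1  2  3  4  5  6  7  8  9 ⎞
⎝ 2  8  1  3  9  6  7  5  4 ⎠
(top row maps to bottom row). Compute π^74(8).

Tracing 8 → 5 → … returns to 8 after 7 steps, so 8 lies in a 7-cycle (1, 2, 8, 5, 9, 4, 3).
Since the cycle has length 7, π^74 acts on it the same as π^4 (74 mod 7 = 4).
Stepping 4 places around the cycle: 8 → 5 → 9 → 4 → 3.

3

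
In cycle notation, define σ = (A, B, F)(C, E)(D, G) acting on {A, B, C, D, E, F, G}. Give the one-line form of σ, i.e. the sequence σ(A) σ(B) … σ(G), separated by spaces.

Each element maps to the next entry in its cycle (wrapping to the front): A→B, B→F, C→E, D→G, E→C, F→A, G→D.
Listing these in domain order gives B F E G C A D.

B F E G C A D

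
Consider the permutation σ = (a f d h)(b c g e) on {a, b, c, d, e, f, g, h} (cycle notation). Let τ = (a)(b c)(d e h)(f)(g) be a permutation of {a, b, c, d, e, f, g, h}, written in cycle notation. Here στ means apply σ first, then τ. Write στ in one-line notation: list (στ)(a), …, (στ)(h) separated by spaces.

For each element, apply σ then τ: a → f → f; b → c → b; c → g → g; d → h → d; e → b → c; f → d → e; g → e → h; h → a → a.
So στ in one-line form is f b g d c e h a.

f b g d c e h a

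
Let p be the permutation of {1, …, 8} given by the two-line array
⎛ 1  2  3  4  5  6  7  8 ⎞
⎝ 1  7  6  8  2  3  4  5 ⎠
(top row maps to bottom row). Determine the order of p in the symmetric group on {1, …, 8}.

10

The disjoint-cycle form of p has cycle lengths 5, 2, 1.
Since disjoint cycles commute, ord(p) = lcm(5, 2) = 10.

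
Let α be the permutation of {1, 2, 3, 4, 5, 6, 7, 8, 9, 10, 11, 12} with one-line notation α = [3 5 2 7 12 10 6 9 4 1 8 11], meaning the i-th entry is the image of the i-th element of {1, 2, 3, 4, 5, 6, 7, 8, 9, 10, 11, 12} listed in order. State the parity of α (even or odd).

In disjoint-cycle form the cycle lengths are 12.
A cycle of length ℓ contributes ℓ−1 transpositions, so α is a product of 11 transpositions — odd.

odd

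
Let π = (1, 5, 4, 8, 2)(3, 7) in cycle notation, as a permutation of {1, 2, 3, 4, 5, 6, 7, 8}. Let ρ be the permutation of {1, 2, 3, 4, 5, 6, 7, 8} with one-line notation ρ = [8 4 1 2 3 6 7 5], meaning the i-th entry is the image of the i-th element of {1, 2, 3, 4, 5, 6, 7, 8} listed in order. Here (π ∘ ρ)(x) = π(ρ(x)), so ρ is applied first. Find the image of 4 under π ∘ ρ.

1

First apply ρ: ρ(4) = 2, then π(2) = 1. Thus (π ∘ ρ)(4) = 1.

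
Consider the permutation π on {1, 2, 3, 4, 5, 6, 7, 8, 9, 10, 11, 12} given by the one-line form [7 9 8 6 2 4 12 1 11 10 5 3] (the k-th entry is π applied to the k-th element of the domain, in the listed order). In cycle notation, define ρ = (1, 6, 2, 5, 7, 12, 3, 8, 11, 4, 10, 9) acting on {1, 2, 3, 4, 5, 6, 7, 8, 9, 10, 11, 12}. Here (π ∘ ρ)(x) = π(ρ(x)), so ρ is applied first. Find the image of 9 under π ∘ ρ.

7

(π ∘ ρ)(9) = π(ρ(9)). ρ(9) = 1, then π(1) = 7. So (π ∘ ρ)(9) = 7.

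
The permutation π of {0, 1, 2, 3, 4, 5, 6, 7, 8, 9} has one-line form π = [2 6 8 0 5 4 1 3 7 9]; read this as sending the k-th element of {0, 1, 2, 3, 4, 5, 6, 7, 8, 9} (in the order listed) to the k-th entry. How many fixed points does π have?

1

The fixed points (elements with π(x) = x) are {9}, so there is 1.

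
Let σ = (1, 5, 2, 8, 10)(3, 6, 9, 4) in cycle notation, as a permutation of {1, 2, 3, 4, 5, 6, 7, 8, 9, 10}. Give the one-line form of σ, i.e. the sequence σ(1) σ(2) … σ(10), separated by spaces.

5 8 6 3 2 9 7 10 4 1

Each element maps to the next entry in its cycle (wrapping to the front): 1→5, 2→8, 3→6, 4→3, 5→2, 6→9, 7→7, 8→10, 9→4, 10→1.
So the one-line form is 5 8 6 3 2 9 7 10 4 1.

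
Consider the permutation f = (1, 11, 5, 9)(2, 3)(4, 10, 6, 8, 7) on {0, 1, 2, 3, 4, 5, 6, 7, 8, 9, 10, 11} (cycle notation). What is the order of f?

20

The disjoint cycles have lengths 5, 4, 2, 1.
Since disjoint cycles commute, ord(f) = lcm(5, 4, 2) = 20.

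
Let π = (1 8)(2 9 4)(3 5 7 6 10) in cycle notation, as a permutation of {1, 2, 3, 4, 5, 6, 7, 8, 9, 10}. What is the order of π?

The disjoint cycles have lengths 5, 3, 2.
The order of π is the least common multiple of its cycle lengths: lcm(5, 3, 2) = 30.

30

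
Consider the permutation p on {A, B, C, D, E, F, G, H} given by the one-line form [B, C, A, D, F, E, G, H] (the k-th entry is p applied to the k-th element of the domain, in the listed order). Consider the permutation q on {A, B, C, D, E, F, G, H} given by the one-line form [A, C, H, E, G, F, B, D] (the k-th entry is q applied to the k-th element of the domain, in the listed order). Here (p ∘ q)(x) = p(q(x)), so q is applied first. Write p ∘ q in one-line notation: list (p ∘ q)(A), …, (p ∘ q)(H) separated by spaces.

(p ∘ q)(x) = p(q(x)). Computing each image: p(q(A)) = p(A) = B, p(q(B)) = p(C) = A, p(q(C)) = p(H) = H, p(q(D)) = p(E) = F, p(q(E)) = p(G) = G, p(q(F)) = p(F) = E, p(q(G)) = p(B) = C, p(q(H)) = p(D) = D.
Hence p ∘ q = [B A H F G E C D].

B A H F G E C D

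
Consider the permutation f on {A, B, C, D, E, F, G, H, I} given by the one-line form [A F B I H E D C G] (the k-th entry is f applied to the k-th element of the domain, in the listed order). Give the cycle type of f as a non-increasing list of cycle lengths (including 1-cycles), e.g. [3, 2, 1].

The disjoint cycles are (A)(B F E H C)(D I G), with lengths 5, 3, 1 in non-increasing order.

[5, 3, 1]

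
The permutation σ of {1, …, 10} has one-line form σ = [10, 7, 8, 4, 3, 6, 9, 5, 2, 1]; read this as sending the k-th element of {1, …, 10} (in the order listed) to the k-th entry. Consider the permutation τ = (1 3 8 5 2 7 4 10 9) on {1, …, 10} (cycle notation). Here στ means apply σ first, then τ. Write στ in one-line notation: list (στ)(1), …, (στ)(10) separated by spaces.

Chase each element through σ then τ: 1 → 10 → 9; 2 → 7 → 4; 3 → 8 → 5; 4 → 4 → 10; 5 → 3 → 8; 6 → 6 → 6; 7 → 9 → 1; 8 → 5 → 2; 9 → 2 → 7; 10 → 1 → 3.
Collecting the images, στ = [9 4 5 10 8 6 1 2 7 3].

9 4 5 10 8 6 1 2 7 3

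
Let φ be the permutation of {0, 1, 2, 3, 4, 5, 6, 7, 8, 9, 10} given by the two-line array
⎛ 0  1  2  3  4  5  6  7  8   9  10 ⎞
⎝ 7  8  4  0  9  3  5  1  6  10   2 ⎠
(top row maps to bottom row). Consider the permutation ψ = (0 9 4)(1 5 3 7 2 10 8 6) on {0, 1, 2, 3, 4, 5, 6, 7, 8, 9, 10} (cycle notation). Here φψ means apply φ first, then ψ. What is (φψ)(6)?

φ(6) = 5, then ψ(5) = 3; composing gives (φψ)(6) = 3.

3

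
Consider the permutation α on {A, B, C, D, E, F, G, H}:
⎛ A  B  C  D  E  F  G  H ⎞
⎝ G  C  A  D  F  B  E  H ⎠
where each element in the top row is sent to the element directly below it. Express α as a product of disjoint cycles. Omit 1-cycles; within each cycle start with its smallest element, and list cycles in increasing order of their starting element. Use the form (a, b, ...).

Iterating α from A gives A → G → E → F → B → C → A; that is the 6-cycle (A, G, E, F, B, C).
Continuing from each remaining unvisited element yields (A, G, E, F, B, C).

(A, G, E, F, B, C)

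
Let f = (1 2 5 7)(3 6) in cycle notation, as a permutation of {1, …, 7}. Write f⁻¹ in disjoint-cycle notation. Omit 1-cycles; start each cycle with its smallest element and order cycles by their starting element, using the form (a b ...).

(1 7 5 2)(3 6)

If f sends a → b within a cycle, f⁻¹ sends b → a; equivalently, reverse each cycle.
Reversing each cycle of f and rotating so the smallest element leads gives (1 7 5 2)(3 6).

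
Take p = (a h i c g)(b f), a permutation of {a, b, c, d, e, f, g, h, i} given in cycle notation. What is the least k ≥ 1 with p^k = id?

The disjoint cycles have lengths 5, 2, 1, 1.
The order of p is the least common multiple of its cycle lengths: lcm(5, 2) = 10.

10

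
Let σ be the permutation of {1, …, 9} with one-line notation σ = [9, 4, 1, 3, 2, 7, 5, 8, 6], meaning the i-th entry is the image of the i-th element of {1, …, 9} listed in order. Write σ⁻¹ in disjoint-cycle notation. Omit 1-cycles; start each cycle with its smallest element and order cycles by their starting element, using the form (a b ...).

First write σ in disjoint cycles: (1 9 6 7 5 2 4 3).
The inverse reverses every cycle; in canonical form, σ⁻¹ = (1 3 4 2 5 7 6 9).

(1 3 4 2 5 7 6 9)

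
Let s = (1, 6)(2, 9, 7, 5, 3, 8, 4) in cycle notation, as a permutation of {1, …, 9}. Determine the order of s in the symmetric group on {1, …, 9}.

The disjoint cycles have lengths 7, 2.
The order is lcm(7, 2) = 14.

14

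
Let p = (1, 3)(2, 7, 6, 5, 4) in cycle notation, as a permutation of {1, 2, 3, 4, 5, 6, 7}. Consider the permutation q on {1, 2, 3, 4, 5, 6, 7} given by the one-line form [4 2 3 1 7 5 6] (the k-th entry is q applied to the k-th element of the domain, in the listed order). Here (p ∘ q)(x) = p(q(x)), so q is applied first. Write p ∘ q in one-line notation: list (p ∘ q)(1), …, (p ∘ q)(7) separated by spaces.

2 7 1 3 6 4 5

For each element, apply q then p: 1 → 4 → 2; 2 → 2 → 7; 3 → 3 → 1; 4 → 1 → 3; 5 → 7 → 6; 6 → 5 → 4; 7 → 6 → 5.
Collecting the images, p ∘ q = [2 7 1 3 6 4 5].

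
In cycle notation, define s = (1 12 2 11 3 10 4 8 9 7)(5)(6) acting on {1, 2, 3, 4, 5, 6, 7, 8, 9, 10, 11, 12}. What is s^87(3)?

12

3 lies in the 10-cycle (1 12 2 11 3 10 4 8 9 7).
Powers repeat with period 10 on this cycle, and 87 mod 10 = 7, so s^87(3) = s^7(3).
Stepping 7 places around the cycle: 3 → 10 → 4 → 8 → 9 → 7 → 1 → 12.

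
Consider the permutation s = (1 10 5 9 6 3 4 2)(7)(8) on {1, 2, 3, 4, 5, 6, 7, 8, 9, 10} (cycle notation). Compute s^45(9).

1

9 lies in the 8-cycle (1 10 5 9 6 3 4 2).
On an 8-cycle, s^8 is the identity, so s^45 = s^5 there (45 ≡ 5 mod 8).
Stepping 5 places around the cycle: 9 → 6 → 3 → 4 → 2 → 1.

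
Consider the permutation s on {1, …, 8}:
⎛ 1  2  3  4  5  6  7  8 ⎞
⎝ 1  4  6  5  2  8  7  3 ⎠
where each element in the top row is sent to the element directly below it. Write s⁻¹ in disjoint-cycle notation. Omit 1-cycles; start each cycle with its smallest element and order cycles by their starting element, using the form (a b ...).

First write s in disjoint cycles: (2 4 5)(3 6 8).
The inverse reverses every cycle; in canonical form, s⁻¹ = (2 5 4)(3 8 6).

(2 5 4)(3 8 6)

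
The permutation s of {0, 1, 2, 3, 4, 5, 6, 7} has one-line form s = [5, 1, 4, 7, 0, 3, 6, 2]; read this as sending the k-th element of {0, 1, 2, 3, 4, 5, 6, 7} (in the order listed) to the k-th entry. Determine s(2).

2 is element number 3 of the domain, and entry number 3 of the one-line form is 4, so s(2) = 4.

4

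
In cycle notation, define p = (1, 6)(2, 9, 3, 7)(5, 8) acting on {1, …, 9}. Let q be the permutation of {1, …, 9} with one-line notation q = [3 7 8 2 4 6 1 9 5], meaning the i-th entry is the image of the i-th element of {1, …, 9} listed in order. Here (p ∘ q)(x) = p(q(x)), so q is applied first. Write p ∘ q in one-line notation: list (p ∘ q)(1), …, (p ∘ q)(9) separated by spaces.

(p ∘ q)(x) = p(q(x)). Computing each image: p(q(1)) = p(3) = 7, p(q(2)) = p(7) = 2, p(q(3)) = p(8) = 5, p(q(4)) = p(2) = 9, p(q(5)) = p(4) = 4, p(q(6)) = p(6) = 1, p(q(7)) = p(1) = 6, p(q(8)) = p(9) = 3, p(q(9)) = p(5) = 8.
Hence p ∘ q = [7 2 5 9 4 1 6 3 8].

7 2 5 9 4 1 6 3 8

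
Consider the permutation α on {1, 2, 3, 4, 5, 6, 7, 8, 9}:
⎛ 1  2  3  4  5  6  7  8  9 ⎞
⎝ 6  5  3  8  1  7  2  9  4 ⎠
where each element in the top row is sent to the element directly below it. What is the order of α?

15

The disjoint-cycle form of α has cycle lengths 5, 3, 1.
The order of α is the least common multiple of its cycle lengths: lcm(5, 3) = 15.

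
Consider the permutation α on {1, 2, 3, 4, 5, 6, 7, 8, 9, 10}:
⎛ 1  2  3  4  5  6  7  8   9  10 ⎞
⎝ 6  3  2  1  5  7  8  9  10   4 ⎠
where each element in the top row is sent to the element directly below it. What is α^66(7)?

10

Tracing 7 → 8 → … returns to 7 after 7 steps, so 7 lies in a 7-cycle (1, 6, 7, 8, 9, 10, 4).
Since the cycle has length 7, α^66 acts on it the same as α^3 (66 mod 7 = 3).
Stepping 3 places around the cycle: 7 → 8 → 9 → 10.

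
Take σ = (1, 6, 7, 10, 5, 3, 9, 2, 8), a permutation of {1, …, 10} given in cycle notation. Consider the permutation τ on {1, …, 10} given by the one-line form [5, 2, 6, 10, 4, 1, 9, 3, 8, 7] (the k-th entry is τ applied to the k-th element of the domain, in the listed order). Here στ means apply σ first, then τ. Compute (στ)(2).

3

σ(2) = 8, then τ(8) = 3; composing gives (στ)(2) = 3.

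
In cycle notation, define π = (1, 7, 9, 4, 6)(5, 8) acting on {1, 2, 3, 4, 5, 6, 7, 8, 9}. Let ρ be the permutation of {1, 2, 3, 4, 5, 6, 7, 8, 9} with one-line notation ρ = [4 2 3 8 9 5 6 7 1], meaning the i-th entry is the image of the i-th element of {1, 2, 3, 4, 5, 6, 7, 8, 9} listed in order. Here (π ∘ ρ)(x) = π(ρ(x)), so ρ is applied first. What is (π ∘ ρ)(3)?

First apply ρ: ρ(3) = 3, then π(3) = 3. Thus (π ∘ ρ)(3) = 3.

3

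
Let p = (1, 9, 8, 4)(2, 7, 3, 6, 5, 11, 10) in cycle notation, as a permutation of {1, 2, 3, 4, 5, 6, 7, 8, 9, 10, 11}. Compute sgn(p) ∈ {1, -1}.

-1

The cycle lengths are 7, 4.
A cycle is odd iff its length is even; p has 1 even-length cycle, so sgn(p) = (−1)^1 and p is odd.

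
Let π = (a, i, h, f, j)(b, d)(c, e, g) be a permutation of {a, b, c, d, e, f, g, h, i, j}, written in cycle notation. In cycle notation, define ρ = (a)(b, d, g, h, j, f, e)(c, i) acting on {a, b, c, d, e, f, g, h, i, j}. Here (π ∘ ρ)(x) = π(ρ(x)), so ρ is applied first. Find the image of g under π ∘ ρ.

ρ(g) = h, then π(h) = f; composing gives (π ∘ ρ)(g) = f.

f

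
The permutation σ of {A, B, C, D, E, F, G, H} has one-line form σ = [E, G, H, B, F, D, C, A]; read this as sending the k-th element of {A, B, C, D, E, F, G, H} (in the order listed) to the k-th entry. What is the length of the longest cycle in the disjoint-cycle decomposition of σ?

8

Decomposing into disjoint cycles gives (A, E, F, D, B, G, C, H); the longest has length 8.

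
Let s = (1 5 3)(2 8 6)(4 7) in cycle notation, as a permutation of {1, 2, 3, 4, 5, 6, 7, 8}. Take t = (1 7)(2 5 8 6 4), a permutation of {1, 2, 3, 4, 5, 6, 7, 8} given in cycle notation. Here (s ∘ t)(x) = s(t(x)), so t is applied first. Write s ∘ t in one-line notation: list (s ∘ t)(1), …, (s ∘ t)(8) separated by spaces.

(s ∘ t)(x) = s(t(x)). Computing each image: s(t(1)) = s(7) = 4, s(t(2)) = s(5) = 3, s(t(3)) = s(3) = 1, s(t(4)) = s(2) = 8, s(t(5)) = s(8) = 6, s(t(6)) = s(4) = 7, s(t(7)) = s(1) = 5, s(t(8)) = s(6) = 2.
Hence s ∘ t = [4 3 1 8 6 7 5 2].

4 3 1 8 6 7 5 2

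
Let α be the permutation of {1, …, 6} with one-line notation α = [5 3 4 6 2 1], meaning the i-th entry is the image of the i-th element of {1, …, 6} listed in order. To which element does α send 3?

3 is element number 3 of the domain, and entry number 3 of the one-line form is 4, so α(3) = 4.

4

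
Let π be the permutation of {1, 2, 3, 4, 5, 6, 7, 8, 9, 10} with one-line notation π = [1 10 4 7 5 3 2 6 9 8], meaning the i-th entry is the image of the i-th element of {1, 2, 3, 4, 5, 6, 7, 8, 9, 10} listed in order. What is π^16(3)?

Tracing 3 → 4 → … returns to 3 after 7 steps, so 3 lies in a 7-cycle (2 10 8 6 3 4 7).
Powers repeat with period 7 on this cycle, and 16 mod 7 = 2, so π^16(3) = π^2(3).
Stepping 2 places around the cycle: 3 → 4 → 7.

7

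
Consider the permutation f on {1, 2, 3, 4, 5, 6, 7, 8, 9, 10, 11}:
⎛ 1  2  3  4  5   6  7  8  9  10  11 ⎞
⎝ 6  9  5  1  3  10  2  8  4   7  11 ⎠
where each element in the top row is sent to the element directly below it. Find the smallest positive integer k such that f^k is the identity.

14

The disjoint-cycle form of f has cycle lengths 7, 2, 1, 1.
Since disjoint cycles commute, ord(f) = lcm(7, 2) = 14.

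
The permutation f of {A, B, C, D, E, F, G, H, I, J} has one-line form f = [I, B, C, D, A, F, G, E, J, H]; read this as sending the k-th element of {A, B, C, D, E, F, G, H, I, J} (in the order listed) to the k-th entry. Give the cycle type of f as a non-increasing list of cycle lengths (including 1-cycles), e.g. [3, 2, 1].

The disjoint cycles are (A, I, J, H, E)(B)(C)(D)(F)(G), with lengths 5, 1, 1, 1, 1, 1 in non-increasing order.

[5, 1, 1, 1, 1, 1]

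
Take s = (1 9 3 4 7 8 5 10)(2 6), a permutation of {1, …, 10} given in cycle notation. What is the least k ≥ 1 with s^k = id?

8

The disjoint cycles have lengths 8, 2.
Since disjoint cycles commute, ord(s) = lcm(8, 2) = 8.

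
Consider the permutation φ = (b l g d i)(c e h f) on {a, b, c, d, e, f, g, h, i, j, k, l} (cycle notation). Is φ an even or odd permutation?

odd

The cycle lengths are 5, 4, 1, 1, 1.
A cycle is odd iff its length is even; φ has 1 even-length cycle, so sgn(φ) = (−1)^1 and φ is odd.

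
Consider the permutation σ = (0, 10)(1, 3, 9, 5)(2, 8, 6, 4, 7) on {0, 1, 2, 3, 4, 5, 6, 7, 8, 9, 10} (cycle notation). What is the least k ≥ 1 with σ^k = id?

20

The disjoint cycles have lengths 5, 4, 2.
The order is lcm(5, 4, 2) = 20.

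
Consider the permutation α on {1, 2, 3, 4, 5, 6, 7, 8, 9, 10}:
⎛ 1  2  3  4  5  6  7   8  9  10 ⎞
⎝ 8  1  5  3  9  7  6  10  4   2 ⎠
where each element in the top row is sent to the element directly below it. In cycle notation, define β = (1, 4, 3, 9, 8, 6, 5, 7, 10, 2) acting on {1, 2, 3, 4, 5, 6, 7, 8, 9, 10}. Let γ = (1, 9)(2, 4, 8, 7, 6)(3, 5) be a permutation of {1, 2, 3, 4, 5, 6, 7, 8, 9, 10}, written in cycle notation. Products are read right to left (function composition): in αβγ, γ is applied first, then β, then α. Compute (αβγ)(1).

10

Chase 1: γ(1) = 9; β(9) = 8; α(8) = 10. Hence (αβγ)(1) = 10.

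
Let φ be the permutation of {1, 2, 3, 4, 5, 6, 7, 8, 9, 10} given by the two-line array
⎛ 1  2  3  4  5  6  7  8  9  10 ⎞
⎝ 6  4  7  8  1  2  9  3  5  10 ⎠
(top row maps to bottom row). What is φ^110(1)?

Tracing 1 → 6 → … returns to 1 after 9 steps, so 1 lies in a 9-cycle (1 6 2 4 8 3 7 9 5).
On a 9-cycle, φ^9 is the identity, so φ^110 = φ^2 there (110 ≡ 2 mod 9).
Advancing 2 steps from 1: 1 → 6 → 2.

2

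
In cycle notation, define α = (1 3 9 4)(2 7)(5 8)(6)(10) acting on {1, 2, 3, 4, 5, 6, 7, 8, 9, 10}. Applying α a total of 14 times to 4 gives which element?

3

4 lies in the 4-cycle (1 3 9 4).
On a 4-cycle, α^4 is the identity, so α^14 = α^2 there (14 ≡ 2 mod 4).
Advancing 2 steps from 4: 4 → 1 → 3.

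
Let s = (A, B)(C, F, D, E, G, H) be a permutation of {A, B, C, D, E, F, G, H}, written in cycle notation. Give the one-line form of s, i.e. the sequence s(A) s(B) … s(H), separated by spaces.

B A F E G D H C

Each element maps to the next entry in its cycle (wrapping to the front): A↦B, B↦A, C↦F, D↦E, E↦G, F↦D, G↦H, H↦C.
Listing these in domain order gives B A F E G D H C.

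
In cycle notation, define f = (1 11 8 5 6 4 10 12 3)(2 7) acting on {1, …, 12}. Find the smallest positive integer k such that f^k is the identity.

The disjoint cycles have lengths 9, 2, 1.
The order is lcm(9, 2) = 18.

18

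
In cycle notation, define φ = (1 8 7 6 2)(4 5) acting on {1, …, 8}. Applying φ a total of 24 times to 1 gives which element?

2

1 lies in the 5-cycle (1 8 7 6 2).
On a 5-cycle, φ^5 is the identity, so φ^24 = φ^4 there (24 ≡ 4 mod 5).
Stepping 4 places around the cycle: 1 → 8 → 7 → 6 → 2.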